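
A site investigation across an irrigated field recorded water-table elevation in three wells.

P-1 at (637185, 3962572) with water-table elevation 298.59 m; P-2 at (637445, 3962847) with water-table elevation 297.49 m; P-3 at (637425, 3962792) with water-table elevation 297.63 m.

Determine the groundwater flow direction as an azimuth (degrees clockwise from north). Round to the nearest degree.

057°

Taking P-1 as reference: P-2−P-1 = (260, 275, -1.10); P-3−P-1 = (240, 220, -0.96).
Determinant of the coordinate differences = 260·220 − 240·275 = -8800.
∂h/∂x = [(-1.10)·220 − (-0.96)·275] / -8800 = -0.002500
∂h/∂y = [260·(-0.96) − 240·(-1.10)] / -8800 = -0.001636
Flow direction (−∇h) has components (+0.002500 E, +0.001636 N).
Azimuth = atan2(E, N) = atan2(+0.002500, +0.001636) = 56.8° ≈ 057°.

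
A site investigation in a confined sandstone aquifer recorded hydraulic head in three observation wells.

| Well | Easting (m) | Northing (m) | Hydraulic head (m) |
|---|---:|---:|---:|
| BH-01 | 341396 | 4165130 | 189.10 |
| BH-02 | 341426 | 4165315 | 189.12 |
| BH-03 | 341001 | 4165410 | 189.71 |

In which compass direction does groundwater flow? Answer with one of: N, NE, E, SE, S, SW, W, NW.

Differences from BH-01: to BH-02 (Δx, Δy, Δh) = (30, 185, +0.02); to BH-03 = (-395, 280, +0.61).
Solve a·Δx + b·Δy = Δh: det = 30·280 − (-395)·185 = 81475.
∂h/∂x = [(+0.02)·280 − (+0.61)·185] / 81475 = -0.001316
∂h/∂y = [30·(+0.61) − (-395)·(+0.02)] / 81475 = +0.0003216
Flow = −∇h = (+0.001316 east, -0.0003216 north), which points east.

E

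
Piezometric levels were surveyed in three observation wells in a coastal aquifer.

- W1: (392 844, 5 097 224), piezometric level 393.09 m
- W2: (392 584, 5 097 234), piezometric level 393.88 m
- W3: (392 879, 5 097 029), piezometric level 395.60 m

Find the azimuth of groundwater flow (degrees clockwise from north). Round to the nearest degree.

015°

Three-point gradient (reference W1): Δ to W2 = (-260, 10, +0.79), Δ to W3 = (35, -195, +2.51).
∂h/∂x = -0.003558, ∂h/∂y = -0.01351 (det = 50350).
Flow direction (−∇h) has components (+0.003558 E, +0.01351 N).
Azimuth = atan2(E, N) = atan2(+0.003558, +0.01351) = 14.8° ≈ 015°.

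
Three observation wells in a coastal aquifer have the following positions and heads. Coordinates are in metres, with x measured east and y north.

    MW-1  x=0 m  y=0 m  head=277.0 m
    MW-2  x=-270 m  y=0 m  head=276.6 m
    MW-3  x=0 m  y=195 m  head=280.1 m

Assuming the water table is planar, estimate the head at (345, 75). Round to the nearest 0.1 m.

278.7 m

∂h/∂x = (276.6 − 277.0) / (-270 − 0) = +0.001481
∂h/∂y = (280.1 − 277.0) / (195 − 0) = +0.01590
h(345, 75) = 277.0 + (+0.001481)·(345) + (+0.01590)·(75) = 277.0 +0.511 +1.192 = 278.703 m.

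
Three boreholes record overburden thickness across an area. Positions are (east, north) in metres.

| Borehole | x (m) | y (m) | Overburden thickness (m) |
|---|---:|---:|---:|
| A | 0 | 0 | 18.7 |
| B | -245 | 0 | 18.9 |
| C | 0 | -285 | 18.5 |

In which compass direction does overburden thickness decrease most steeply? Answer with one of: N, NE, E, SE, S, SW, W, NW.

SE

∂d/∂x = (18.9 − 18.7) / (-245 − 0) = -0.0008163
∂d/∂y = (18.5 − 18.7) / (-285 − 0) = +0.0007018
Steepest decrease is along −∇f = (+0.0008163 E, -0.0007018 N) → southeast.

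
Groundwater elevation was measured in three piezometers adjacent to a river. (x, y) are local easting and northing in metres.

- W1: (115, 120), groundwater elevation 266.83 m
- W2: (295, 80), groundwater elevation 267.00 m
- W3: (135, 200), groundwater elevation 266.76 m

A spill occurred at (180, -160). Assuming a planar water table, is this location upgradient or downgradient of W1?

With h = a·x + b·y + c and W1 as origin, the differences give:
  180·a + (-40)·b = +0.17
  20·a + 80·b = -0.07
Eliminate b (×80 and ×(-40), subtract): 15200·a = 10.800 → a = ∂h/∂x = +0.0007105
Back-substitute: b = ∂h/∂y = -0.001053.
Head at (180, -160) = 266.83 + (+0.0007105)·(65) + (-0.001053)·(-280) = 267.17 m.
That is higher than the 266.83 m at W1, so the point is upgradient.

upgradient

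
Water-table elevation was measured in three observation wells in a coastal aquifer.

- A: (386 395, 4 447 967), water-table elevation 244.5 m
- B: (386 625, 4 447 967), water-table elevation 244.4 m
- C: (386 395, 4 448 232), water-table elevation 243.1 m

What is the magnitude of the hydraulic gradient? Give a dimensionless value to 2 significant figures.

∂h/∂x = (244.4 − 244.5) / (386625 − 386395) = -0.0004348
∂h/∂y = (243.1 − 244.5) / (4448232 − 4447967) = -0.005283
|∇h| = √(-0.0004348² + -0.005283²) = 0.005301

0.0053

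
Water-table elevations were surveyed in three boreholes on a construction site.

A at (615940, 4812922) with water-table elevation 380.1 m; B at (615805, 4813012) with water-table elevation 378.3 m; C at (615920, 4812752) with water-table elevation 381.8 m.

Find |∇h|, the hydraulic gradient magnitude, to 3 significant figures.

0.0124

Taking A as reference: B−A = (-135, 90, -1.8); C−A = (-20, -170, +1.7).
Solve a·Δx + b·Δy = Δh: det = (-135)·(-170) − (-20)·90 = 24750.
∂h/∂x = [(-1.8)·(-170) − (+1.7)·90] / 24750 = +0.006182
∂h/∂y = [(-135)·(+1.7) − (-20)·(-1.8)] / 24750 = -0.01073
|∇h| = √(0.006182² + -0.01073²) = 0.01238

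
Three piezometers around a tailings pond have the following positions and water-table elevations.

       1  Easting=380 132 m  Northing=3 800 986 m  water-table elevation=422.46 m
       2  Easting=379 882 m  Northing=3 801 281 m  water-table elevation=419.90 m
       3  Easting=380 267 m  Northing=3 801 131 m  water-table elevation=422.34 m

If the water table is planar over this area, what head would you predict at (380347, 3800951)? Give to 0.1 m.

With h = a·x + b·y + c and 1 as origin, the differences give:
  (-250)·a + 295·b = -2.56
  135·a + 145·b = -0.12
Eliminate b (×145 and ×295, subtract): -76075·a = -335.800 → a = ∂h/∂x = +0.004414
Back-substitute: b = ∂h/∂y = -0.004937.
h(380347, 3800951) = 422.46 + (+0.004414)·(215) + (-0.004937)·(-35) = 422.46 +0.949 +0.173 = 423.582 m.

423.6 m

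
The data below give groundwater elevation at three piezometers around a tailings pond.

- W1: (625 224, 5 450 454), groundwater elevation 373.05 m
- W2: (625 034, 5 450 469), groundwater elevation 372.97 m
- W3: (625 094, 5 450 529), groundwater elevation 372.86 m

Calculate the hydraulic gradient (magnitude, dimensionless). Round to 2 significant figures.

Differences from W1: to W2 (Δx, Δy, Δh) = (-190, 15, -0.08); to W3 = (-130, 75, -0.19).
Solve a·Δx + b·Δy = Δh: det = (-190)·75 − (-130)·15 = -12300.
∂h/∂x = [(-0.08)·75 − (-0.19)·15] / -12300 = +0.0002561
∂h/∂y = [(-190)·(-0.19) − (-130)·(-0.08)] / -12300 = -0.002089
|∇h| = √(0.0002561² + -0.002089²) = 0.002105

0.0021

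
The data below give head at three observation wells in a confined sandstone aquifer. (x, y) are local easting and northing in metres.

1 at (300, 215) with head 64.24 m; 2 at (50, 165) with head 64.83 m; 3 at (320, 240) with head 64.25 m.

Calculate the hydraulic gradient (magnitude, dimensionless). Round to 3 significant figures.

Differences from 1: to 2 (Δx, Δy, Δh) = (-250, -50, +0.59); to 3 = (20, 25, +0.01).
Solve a·Δx + b·Δy = Δh: det = (-250)·25 − 20·(-50) = -5250.
∂h/∂x = [(+0.59)·25 − (+0.01)·(-50)] / -5250 = -0.002905
∂h/∂y = [(-250)·(+0.01) − 20·(+0.59)] / -5250 = +0.002724
|∇h| = √(-0.002905² + 0.002724²) = 0.003982

0.00398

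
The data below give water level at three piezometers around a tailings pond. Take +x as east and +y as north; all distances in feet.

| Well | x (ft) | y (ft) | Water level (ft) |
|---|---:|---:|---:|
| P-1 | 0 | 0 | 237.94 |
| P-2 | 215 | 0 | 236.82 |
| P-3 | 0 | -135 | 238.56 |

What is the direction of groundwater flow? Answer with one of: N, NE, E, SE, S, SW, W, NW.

∂h/∂x = (236.82 − 237.94) / (215 − 0) = -0.005209
∂h/∂y = (238.56 − 237.94) / (-135 − 0) = -0.004593
Flow = −∇h = (+0.005209 east, +0.004593 north), which points northeast.

NE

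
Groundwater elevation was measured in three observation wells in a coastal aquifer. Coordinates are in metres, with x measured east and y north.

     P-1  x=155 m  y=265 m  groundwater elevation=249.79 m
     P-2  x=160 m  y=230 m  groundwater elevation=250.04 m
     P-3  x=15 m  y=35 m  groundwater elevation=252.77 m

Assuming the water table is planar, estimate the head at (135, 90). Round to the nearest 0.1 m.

251.4 m

Differences from P-1: to P-2 (Δx, Δy, Δh) = (5, -35, +0.25); to P-3 = (-140, -230, +2.98).
Determinant of the coordinate differences = 5·(-230) − (-140)·(-35) = -6050.
∂h/∂x = [(+0.25)·(-230) − (+2.98)·(-35)] / -6050 = -0.007736
∂h/∂y = [5·(+2.98) − (-140)·(+0.25)] / -6050 = -0.008248
h(135, 90) = 249.79 + (-0.007736)·(-20) + (-0.008248)·(-175) = 249.79 +0.155 +1.443 = 251.388 m.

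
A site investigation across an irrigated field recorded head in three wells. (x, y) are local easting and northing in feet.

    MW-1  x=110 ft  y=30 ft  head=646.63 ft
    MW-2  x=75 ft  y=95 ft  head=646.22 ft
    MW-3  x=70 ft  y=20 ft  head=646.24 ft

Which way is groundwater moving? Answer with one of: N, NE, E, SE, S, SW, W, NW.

Three-point gradient (reference MW-1): Δ to MW-2 = (-35, 65, -0.41), Δ to MW-3 = (-40, -10, -0.39).
∂h/∂x = +0.009983, ∂h/∂y = -0.0009322 (det = 2950).
Flow = −∇h = (-0.009983 east, +0.0009322 north), which points west.

W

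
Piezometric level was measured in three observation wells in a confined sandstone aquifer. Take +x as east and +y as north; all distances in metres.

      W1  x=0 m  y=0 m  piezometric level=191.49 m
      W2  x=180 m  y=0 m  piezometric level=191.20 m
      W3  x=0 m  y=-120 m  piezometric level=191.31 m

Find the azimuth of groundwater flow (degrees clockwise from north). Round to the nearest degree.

∂h/∂x = (191.20 − 191.49) / (180 − 0) = -0.001611
∂h/∂y = (191.31 − 191.49) / (-120 − 0) = +0.001500
Flow direction (−∇h) has components (+0.001611 E, -0.001500 N).
Azimuth = atan2(E, N) = atan2(+0.001611, -0.001500) = 133.0° ≈ 133°.

133°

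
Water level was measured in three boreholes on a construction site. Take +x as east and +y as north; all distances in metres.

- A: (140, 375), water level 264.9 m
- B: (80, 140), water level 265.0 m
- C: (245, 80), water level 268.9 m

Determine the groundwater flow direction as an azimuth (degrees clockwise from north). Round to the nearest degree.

With h = a·x + b·y + c and A as origin, the differences give:
  (-60)·a + (-235)·b = +0.1
  105·a + (-295)·b = +4.0
Eliminate b (×(-295) and ×(-235), subtract): 42375·a = 910.50 → a = ∂h/∂x = +0.02149
Back-substitute: b = ∂h/∂y = -0.005912.
Flow direction (−∇h) has components (-0.02149 E, +0.005912 N).
Azimuth = atan2(E, N) = atan2(-0.02149, +0.005912) = 285.4° ≈ 285°.

285°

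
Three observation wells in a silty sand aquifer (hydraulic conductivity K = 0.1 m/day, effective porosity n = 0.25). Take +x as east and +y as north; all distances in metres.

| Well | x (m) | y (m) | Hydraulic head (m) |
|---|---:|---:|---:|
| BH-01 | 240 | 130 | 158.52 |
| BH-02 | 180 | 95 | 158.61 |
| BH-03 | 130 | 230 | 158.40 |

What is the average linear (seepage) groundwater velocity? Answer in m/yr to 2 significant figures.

Differences from BH-01: to BH-02 (Δx, Δy, Δh) = (-60, -35, +0.09); to BH-03 = (-110, 100, -0.12).
Solve a·Δx + b·Δy = Δh: det = (-60)·100 − (-110)·(-35) = -9850.
∂h/∂x = [(+0.09)·100 − (-0.12)·(-35)] / -9850 = -0.0004873
∂h/∂y = [(-60)·(-0.12) − (-110)·(+0.09)] / -9850 = -0.001736
|∇h| = √(-0.0004873² + -0.001736²) = 0.001803
Seepage velocity v = K·i/n = 0.1 × 0.001803 / 0.25 = 0.0007212 m/day = 0.2634 m/yr.

0.26 m/yr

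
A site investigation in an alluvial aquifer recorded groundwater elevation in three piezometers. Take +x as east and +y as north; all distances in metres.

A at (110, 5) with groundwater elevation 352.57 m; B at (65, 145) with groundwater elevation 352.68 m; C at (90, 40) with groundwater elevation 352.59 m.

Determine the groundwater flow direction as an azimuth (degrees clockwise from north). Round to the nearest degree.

219°

With h = a·x + b·y + c and A as origin, the differences give:
  (-45)·a + 140·b = +0.11
  (-20)·a + 35·b = +0.02
Eliminate b (×35 and ×140, subtract): 1225·a = 1.050 → a = ∂h/∂x = +0.0008571
Back-substitute: b = ∂h/∂y = +0.001061.
Flow direction (−∇h) has components (-0.0008571 E, -0.001061 N).
Azimuth = atan2(E, N) = atan2(-0.0008571, -0.001061) = 218.9° ≈ 219°.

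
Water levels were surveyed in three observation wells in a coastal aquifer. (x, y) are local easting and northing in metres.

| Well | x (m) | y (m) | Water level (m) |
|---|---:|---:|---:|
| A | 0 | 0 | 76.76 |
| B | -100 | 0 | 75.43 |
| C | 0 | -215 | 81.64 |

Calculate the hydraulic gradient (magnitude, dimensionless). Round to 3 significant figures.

0.0263

∂h/∂x = (75.43 − 76.76) / (-100 − 0) = +0.01330
∂h/∂y = (81.64 − 76.76) / (-215 − 0) = -0.02270
|∇h| = √(0.01330² + -0.02270²) = 0.02631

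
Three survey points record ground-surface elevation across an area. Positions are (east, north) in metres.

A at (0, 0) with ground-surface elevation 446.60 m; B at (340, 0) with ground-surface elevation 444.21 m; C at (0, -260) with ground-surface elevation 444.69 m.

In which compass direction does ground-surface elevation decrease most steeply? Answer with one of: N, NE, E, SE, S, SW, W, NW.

∂z/∂x = (444.21 − 446.60) / (340 − 0) = -0.007029
∂z/∂y = (444.69 − 446.60) / (-260 − 0) = +0.007346
Steepest decrease is along −∇f = (+0.007029 E, -0.007346 N) → southeast.

SE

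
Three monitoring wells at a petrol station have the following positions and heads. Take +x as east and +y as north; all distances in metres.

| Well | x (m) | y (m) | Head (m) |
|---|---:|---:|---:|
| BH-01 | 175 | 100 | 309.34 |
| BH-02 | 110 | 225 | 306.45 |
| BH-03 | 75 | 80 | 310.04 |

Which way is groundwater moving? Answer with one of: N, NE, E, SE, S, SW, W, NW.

Three-point gradient (reference BH-01): Δ to BH-02 = (-65, 125, -2.89), Δ to BH-03 = (-100, -20, +0.70).
∂h/∂x = -0.002152, ∂h/∂y = -0.02424 (det = 13800).
Flow = −∇h = (+0.002152 east, +0.02424 north), which points north.

N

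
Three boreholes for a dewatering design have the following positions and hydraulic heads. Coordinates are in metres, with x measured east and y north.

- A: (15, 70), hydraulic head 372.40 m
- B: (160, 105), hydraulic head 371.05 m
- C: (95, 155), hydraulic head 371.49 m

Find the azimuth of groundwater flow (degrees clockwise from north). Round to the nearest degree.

With h = a·x + b·y + c and A as origin, the differences give:
  145·a + 35·b = -1.35
  80·a + 85·b = -0.91
Eliminate b (×85 and ×35, subtract): 9525·a = -82.900 → a = ∂h/∂x = -0.008703
Back-substitute: b = ∂h/∂y = -0.002514.
Flow direction (−∇h) has components (+0.008703 E, +0.002514 N).
Azimuth = atan2(E, N) = atan2(+0.008703, +0.002514) = 73.9° ≈ 074°.

074°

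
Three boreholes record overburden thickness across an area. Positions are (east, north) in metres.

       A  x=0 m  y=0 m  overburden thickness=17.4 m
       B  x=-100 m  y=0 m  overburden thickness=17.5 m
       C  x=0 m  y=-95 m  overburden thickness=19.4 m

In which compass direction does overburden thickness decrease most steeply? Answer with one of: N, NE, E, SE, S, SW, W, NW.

∂d/∂x = (17.5 − 17.4) / (-100 − 0) = -0.001000
∂d/∂y = (19.4 − 17.4) / (-95 − 0) = -0.02105
Steepest decrease is along −∇f = (+0.001000 E, +0.02105 N) → north.

N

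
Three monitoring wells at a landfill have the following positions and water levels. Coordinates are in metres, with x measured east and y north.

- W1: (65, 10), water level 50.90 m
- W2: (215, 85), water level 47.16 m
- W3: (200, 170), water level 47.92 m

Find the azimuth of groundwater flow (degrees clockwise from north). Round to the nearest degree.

With h = a·x + b·y + c and W1 as origin, the differences give:
  150·a + 75·b = -3.74
  135·a + 160·b = -2.98
Eliminate b (×160 and ×75, subtract): 13875·a = -374.900 → a = ∂h/∂x = -0.02702
Back-substitute: b = ∂h/∂y = +0.004173.
Flow direction (−∇h) has components (+0.02702 E, -0.004173 N).
Azimuth = atan2(E, N) = atan2(+0.02702, -0.004173) = 98.8° ≈ 099°.

099°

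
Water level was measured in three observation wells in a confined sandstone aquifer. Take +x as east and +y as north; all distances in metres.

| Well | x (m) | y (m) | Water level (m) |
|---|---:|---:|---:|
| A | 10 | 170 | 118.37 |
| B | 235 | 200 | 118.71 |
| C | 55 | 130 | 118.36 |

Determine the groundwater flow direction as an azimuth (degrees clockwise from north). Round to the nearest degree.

217°

Differences from A: to B (Δx, Δy, Δh) = (225, 30, +0.34); to C = (45, -40, -0.01).
Solve a·Δx + b·Δy = Δh: det = 225·(-40) − 45·30 = -10350.
∂h/∂x = [(+0.34)·(-40) − (-0.01)·30] / -10350 = +0.001285
∂h/∂y = [225·(-0.01) − 45·(+0.34)] / -10350 = +0.001696
Flow direction (−∇h) has components (-0.001285 E, -0.001696 N).
Azimuth = atan2(E, N) = atan2(-0.001285, -0.001696) = 217.2° ≈ 217°.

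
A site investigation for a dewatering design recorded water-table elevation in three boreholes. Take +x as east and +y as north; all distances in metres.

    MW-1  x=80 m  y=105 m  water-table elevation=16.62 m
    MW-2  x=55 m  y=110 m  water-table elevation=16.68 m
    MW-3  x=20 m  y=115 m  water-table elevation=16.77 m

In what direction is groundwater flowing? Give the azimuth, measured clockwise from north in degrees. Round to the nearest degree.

045°

With h = a·x + b·y + c and MW-1 as origin, the differences give:
  (-25)·a + 5·b = +0.06
  (-60)·a + 10·b = +0.15
Eliminate b (×10 and ×5, subtract): 50·a = -0.150 → a = ∂h/∂x = -0.003000
Back-substitute: b = ∂h/∂y = -0.003000.
Flow direction (−∇h) has components (+0.003000 E, +0.003000 N).
Azimuth = atan2(E, N) = atan2(+0.003000, +0.003000) = 45.0° ≈ 045°.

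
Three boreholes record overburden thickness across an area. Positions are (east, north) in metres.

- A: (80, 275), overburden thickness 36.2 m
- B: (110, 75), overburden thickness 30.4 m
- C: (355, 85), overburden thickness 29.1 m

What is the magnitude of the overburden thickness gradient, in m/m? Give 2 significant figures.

0.029 m/m

Taking A as reference: B−A = (30, -200, -5.8); C−A = (275, -190, -7.1).
Solve a·Δx + b·Δy = Δd: det = 30·(-190) − 275·(-200) = 49300.
∂d/∂x = [(-5.8)·(-190) − (-7.1)·(-200)] / 49300 = -0.006450
∂d/∂y = [30·(-7.1) − 275·(-5.8)] / 49300 = +0.02803
|∇f| = √(-0.006450² + 0.02803²) = 0.02876 m/m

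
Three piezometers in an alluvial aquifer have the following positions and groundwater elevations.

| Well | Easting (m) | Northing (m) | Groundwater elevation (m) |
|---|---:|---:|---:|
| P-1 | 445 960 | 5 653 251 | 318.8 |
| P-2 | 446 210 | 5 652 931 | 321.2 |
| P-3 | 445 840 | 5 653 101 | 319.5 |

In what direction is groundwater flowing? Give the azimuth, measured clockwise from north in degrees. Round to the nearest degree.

Differences from P-1: to P-2 (Δx, Δy, Δh) = (250, -320, +2.4); to P-3 = (-120, -150, +0.7).
Solve a·Δx + b·Δy = Δh: det = 250·(-150) − (-120)·(-320) = -75900.
∂h/∂x = [(+2.4)·(-150) − (+0.7)·(-320)] / -75900 = +0.001792
∂h/∂y = [250·(+0.7) − (-120)·(+2.4)] / -75900 = -0.006100
Flow direction (−∇h) has components (-0.001792 E, +0.006100 N).
Azimuth = atan2(E, N) = atan2(-0.001792, +0.006100) = 343.6° ≈ 344°.

344°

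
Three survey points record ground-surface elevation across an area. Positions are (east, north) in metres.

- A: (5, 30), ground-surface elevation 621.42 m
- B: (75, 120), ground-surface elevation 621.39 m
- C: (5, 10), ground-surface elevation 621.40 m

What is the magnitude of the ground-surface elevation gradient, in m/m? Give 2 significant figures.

0.0020 m/m

With z = a·x + b·y + c and A as origin, the differences give:
  70·a + 90·b = -0.03
  0·a + (-20)·b = -0.02
Eliminate b (×(-20) and ×90, subtract): -1400·a = 2.400 → a = ∂z/∂x = -0.001714
Back-substitute: b = ∂z/∂y = +0.0010000.
|∇f| = √(-0.001714² + 0.0010000²) = 0.001984 m/m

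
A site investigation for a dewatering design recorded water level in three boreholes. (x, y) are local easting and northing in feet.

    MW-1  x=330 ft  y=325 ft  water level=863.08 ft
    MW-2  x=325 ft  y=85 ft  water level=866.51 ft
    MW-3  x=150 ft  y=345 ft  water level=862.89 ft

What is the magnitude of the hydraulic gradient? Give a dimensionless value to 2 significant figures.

Differences from MW-1: to MW-2 (Δx, Δy, Δh) = (-5, -240, +3.43); to MW-3 = (-180, 20, -0.19).
Determinant of the coordinate differences = (-5)·20 − (-180)·(-240) = -43300.
∂h/∂x = [(+3.43)·20 − (-0.19)·(-240)] / -43300 = -0.0005312
∂h/∂y = [(-5)·(-0.19) − (-180)·(+3.43)] / -43300 = -0.01428
|∇h| = √(-0.0005312² + -0.01428²) = 0.01429

0.014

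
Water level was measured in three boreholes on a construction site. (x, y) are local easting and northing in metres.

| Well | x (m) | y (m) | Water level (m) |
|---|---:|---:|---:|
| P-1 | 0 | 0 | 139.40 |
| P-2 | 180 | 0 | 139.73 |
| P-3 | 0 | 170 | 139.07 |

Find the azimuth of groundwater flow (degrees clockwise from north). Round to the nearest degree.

∂h/∂x = (139.73 − 139.40) / (180 − 0) = +0.001833
∂h/∂y = (139.07 − 139.40) / (170 − 0) = -0.001941
Flow direction (−∇h) has components (-0.001833 E, +0.001941 N).
Azimuth = atan2(E, N) = atan2(-0.001833, +0.001941) = 316.6° ≈ 317°.

317°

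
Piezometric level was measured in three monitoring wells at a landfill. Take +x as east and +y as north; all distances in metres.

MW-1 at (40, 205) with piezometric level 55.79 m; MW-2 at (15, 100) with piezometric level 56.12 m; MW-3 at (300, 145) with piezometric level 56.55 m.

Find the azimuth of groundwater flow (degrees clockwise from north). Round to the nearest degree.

Three-point gradient (reference MW-1): Δ to MW-2 = (-25, -105, +0.33), Δ to MW-3 = (260, -60, +0.76).
∂h/∂x = +0.002083, ∂h/∂y = -0.003639 (det = 28800).
Flow direction (−∇h) has components (-0.002083 E, +0.003639 N).
Azimuth = atan2(E, N) = atan2(-0.002083, +0.003639) = 330.2° ≈ 330°.

330°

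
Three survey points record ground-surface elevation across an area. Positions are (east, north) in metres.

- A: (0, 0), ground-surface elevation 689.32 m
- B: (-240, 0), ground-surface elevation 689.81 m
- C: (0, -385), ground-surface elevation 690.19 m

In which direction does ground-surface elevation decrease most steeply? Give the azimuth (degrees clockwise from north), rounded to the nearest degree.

∂z/∂x = (689.81 − 689.32) / (-240 − 0) = -0.002042
∂z/∂y = (690.19 − 689.32) / (-385 − 0) = -0.002260
Steepest decrease is along −∇f: components (+0.002042 E, +0.002260 N).
Azimuth = atan2(+0.002042, +0.002260) = 42.1° ≈ 042°.

042°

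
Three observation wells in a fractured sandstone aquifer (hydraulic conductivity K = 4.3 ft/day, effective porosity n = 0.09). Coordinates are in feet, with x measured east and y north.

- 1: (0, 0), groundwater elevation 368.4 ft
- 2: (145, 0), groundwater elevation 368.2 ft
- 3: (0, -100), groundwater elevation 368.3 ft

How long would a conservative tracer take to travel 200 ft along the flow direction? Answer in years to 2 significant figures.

∂h/∂x = (368.2 − 368.4) / (145 − 0) = -0.001379
∂h/∂y = (368.3 − 368.4) / (-100 − 0) = +0.0010000
|∇h| = √(-0.001379² + 0.0010000²) = 0.001703
Seepage velocity v = K·i/n = 4.3 × 0.001703 / 0.09 = 0.08137 ft/day.
t = 200 / 0.08137 = 2458 days = 6.73 years.

6.7 years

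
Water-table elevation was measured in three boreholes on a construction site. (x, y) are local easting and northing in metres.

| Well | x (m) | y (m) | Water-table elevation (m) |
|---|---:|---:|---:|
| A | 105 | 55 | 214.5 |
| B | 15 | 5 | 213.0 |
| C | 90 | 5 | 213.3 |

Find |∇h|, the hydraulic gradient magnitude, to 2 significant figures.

Differences from A: to B (Δx, Δy, Δh) = (-90, -50, -1.5); to C = (-15, -50, -1.2).
Determinant of the coordinate differences = (-90)·(-50) − (-15)·(-50) = 3750.
∂h/∂x = [(-1.5)·(-50) − (-1.2)·(-50)] / 3750 = +0.004000
∂h/∂y = [(-90)·(-1.2) − (-15)·(-1.5)] / 3750 = +0.02280
|∇h| = √(0.004000² + 0.02280²) = 0.02315

0.023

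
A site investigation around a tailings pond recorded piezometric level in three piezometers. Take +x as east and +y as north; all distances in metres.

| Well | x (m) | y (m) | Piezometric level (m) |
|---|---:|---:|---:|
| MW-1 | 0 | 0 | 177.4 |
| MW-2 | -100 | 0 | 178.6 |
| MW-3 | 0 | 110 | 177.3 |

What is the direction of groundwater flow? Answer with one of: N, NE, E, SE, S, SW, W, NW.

∂h/∂x = (178.6 − 177.4) / (-100 − 0) = -0.01200
∂h/∂y = (177.3 − 177.4) / (110 − 0) = -0.0009091
Flow = −∇h = (+0.01200 east, +0.0009091 north), which points east.

E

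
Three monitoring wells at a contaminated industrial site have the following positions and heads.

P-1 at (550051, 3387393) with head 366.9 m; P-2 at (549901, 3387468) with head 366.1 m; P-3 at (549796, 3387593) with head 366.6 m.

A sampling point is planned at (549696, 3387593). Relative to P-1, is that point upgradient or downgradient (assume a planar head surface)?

downgradient

With h = a·x + b·y + c and P-1 as origin, the differences give:
  (-150)·a + 75·b = -0.8
  (-255)·a + 200·b = -0.3
Eliminate b (×200 and ×75, subtract): -10875·a = -137.50 → a = ∂h/∂x = +0.01264
Back-substitute: b = ∂h/∂y = +0.01462.
Head at (549696, 3387593) = 366.9 + (+0.01264)·(-355) + (+0.01462)·(200) = 365.34 m.
That is lower than the 366.9 m at P-1, so the point is downgradient.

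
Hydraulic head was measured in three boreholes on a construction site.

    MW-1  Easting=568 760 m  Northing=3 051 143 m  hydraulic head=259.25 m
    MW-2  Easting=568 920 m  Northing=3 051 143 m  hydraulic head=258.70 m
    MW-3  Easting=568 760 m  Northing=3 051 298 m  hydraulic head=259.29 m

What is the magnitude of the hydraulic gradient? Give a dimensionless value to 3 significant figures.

∂h/∂x = (258.70 − 259.25) / (568920 − 568760) = -0.003438
∂h/∂y = (259.29 − 259.25) / (3051298 − 3051143) = +0.0002581
|∇h| = √(-0.003438² + 0.0002581²) = 0.003448

0.00345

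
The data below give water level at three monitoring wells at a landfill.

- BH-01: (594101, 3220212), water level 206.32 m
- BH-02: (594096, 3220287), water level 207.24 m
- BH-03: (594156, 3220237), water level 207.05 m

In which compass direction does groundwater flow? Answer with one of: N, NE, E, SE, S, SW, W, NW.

SW

Taking BH-01 as reference: BH-02−BH-01 = (-5, 75, +0.92); BH-03−BH-01 = (55, 25, +0.73).
Determinant of the coordinate differences = (-5)·25 − 55·75 = -4250.
∂h/∂x = [(+0.92)·25 − (+0.73)·75] / -4250 = +0.007471
∂h/∂y = [(-5)·(+0.73) − 55·(+0.92)] / -4250 = +0.01276
Flow = −∇h = (-0.007471 east, -0.01276 north), which points southwest.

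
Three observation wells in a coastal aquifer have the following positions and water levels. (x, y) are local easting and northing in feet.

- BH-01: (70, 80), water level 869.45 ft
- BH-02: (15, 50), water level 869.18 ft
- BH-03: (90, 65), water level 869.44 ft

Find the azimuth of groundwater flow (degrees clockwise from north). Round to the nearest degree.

Differences from BH-01: to BH-02 (Δx, Δy, Δh) = (-55, -30, -0.27); to BH-03 = (20, -15, -0.01).
Solve a·Δx + b·Δy = Δh: det = (-55)·(-15) − 20·(-30) = 1425.
∂h/∂x = [(-0.27)·(-15) − (-0.01)·(-30)] / 1425 = +0.002632
∂h/∂y = [(-55)·(-0.01) − 20·(-0.27)] / 1425 = +0.004175
Flow direction (−∇h) has components (-0.002632 E, -0.004175 N).
Azimuth = atan2(E, N) = atan2(-0.002632, -0.004175) = 212.2° ≈ 212°.

212°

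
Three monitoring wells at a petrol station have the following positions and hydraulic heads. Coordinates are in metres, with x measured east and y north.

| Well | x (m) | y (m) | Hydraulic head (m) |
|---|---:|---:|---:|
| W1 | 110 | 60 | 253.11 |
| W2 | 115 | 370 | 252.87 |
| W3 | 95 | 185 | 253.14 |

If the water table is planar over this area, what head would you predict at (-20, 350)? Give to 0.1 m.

Taking W1 as reference: W2−W1 = (5, 310, -0.24); W3−W1 = (-15, 125, +0.03).
Solve a·Δx + b·Δy = Δh: det = 5·125 − (-15)·310 = 5275.
∂h/∂x = [(-0.24)·125 − (+0.03)·310] / 5275 = -0.007450
∂h/∂y = [5·(+0.03) − (-15)·(-0.24)] / 5275 = -0.0006540
h(-20, 350) = 253.11 + (-0.007450)·(-130) + (-0.0006540)·(290) = 253.11 +0.969 -0.190 = 253.889 m.

253.9 m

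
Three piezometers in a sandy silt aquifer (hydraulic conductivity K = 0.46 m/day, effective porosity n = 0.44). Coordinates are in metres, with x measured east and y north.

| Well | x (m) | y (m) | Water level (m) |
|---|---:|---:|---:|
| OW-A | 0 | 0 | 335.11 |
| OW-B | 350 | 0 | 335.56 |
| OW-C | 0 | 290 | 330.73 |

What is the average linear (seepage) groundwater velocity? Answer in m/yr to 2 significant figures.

∂h/∂x = (335.56 − 335.11) / (350 − 0) = +0.001286
∂h/∂y = (330.73 − 335.11) / (290 − 0) = -0.01510
|∇h| = √(0.001286² + -0.01510²) = 0.01515
Seepage velocity v = K·i/n = 0.46 × 0.01515 / 0.44 = 0.01584 m/day = 5.786 m/yr.

5.8 m/yr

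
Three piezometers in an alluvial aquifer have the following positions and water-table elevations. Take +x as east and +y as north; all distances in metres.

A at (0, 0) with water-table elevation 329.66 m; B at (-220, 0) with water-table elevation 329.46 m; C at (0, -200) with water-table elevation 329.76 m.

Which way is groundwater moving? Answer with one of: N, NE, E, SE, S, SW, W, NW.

∂h/∂x = (329.46 − 329.66) / (-220 − 0) = +0.0009091
∂h/∂y = (329.76 − 329.66) / (-200 − 0) = -0.0005000
Flow = −∇h = (-0.0009091 east, +0.0005000 north), which points northwest.

NW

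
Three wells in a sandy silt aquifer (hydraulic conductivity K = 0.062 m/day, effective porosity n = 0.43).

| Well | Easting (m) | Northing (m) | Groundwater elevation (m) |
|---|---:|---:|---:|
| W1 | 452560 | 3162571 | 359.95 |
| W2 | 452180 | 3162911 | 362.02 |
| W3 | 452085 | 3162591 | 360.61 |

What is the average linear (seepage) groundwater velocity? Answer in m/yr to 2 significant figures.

With h = a·x + b·y + c and W1 as origin, the differences give:
  (-380)·a + 340·b = +2.07
  (-475)·a + 20·b = +0.66
Eliminate b (×20 and ×340, subtract): 153900·a = -183.000 → a = ∂h/∂x = -0.001189
Back-substitute: b = ∂h/∂y = +0.004759.
|∇h| = √(-0.001189² + 0.004759²) = 0.004905
Seepage velocity v = K·i/n = 0.062 × 0.004905 / 0.43 = 0.0007072 m/day = 0.2583 m/yr.

0.26 m/yr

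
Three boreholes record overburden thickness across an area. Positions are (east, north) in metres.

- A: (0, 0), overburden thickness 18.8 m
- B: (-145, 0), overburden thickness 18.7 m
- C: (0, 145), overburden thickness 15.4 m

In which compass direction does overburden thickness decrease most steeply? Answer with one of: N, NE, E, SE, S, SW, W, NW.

N

∂d/∂x = (18.7 − 18.8) / (-145 − 0) = +0.0006897
∂d/∂y = (15.4 − 18.8) / (145 − 0) = -0.02345
Steepest decrease is along −∇f = (-0.0006897 E, +0.02345 N) → north.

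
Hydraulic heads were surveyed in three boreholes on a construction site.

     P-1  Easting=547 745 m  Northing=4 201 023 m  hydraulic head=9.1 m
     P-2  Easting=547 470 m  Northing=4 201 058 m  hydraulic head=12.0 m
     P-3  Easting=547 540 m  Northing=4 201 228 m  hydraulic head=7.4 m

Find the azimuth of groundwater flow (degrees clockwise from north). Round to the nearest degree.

With h = a·x + b·y + c and P-1 as origin, the differences give:
  (-275)·a + 35·b = +2.9
  (-205)·a + 205·b = -1.7
Eliminate b (×205 and ×35, subtract): -49200·a = 654.00 → a = ∂h/∂x = -0.01329
Back-substitute: b = ∂h/∂y = -0.02159.
Flow direction (−∇h) has components (+0.01329 E, +0.02159 N).
Azimuth = atan2(E, N) = atan2(+0.01329, +0.02159) = 31.6° ≈ 032°.

032°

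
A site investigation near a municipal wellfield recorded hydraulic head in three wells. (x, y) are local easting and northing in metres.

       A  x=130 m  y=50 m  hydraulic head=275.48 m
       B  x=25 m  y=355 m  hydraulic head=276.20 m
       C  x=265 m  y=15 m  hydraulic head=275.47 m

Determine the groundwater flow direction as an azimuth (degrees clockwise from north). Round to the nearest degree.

With h = a·x + b·y + c and A as origin, the differences give:
  (-105)·a + 305·b = +0.72
  135·a + (-35)·b = -0.01
Eliminate b (×(-35) and ×305, subtract): -37500·a = -22.150 → a = ∂h/∂x = +0.0005907
Back-substitute: b = ∂h/∂y = +0.002564.
Flow direction (−∇h) has components (-0.0005907 E, -0.002564 N).
Azimuth = atan2(E, N) = atan2(-0.0005907, -0.002564) = 193.0° ≈ 193°.

193°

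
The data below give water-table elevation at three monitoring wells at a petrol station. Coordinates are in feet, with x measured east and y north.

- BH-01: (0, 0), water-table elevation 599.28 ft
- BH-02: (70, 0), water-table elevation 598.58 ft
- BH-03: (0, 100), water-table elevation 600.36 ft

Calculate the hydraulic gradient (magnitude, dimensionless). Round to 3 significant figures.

0.0147

∂h/∂x = (598.58 − 599.28) / (70 − 0) = -0.010000
∂h/∂y = (600.36 − 599.28) / (100 − 0) = +0.01080
|∇h| = √(-0.010000² + 0.01080²) = 0.01472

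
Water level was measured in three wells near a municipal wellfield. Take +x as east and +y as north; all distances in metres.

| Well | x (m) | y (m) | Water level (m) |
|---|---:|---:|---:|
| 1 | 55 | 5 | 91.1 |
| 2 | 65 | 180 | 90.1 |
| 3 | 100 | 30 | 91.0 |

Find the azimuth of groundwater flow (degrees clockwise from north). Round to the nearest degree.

With h = a·x + b·y + c and 1 as origin, the differences give:
  10·a + 175·b = -1.0
  45·a + 25·b = -0.1
Eliminate b (×25 and ×175, subtract): -7625·a = -7.50 → a = ∂h/∂x = +0.0009836
Back-substitute: b = ∂h/∂y = -0.005770.
Flow direction (−∇h) has components (-0.0009836 E, +0.005770 N).
Azimuth = atan2(E, N) = atan2(-0.0009836, +0.005770) = 350.3° ≈ 350°.

350°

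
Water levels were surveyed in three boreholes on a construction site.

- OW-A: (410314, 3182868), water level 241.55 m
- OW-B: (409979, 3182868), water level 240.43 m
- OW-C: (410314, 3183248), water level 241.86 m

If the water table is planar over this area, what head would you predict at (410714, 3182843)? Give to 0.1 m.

∂h/∂x = (240.43 − 241.55) / (409979 − 410314) = +0.003343
∂h/∂y = (241.86 − 241.55) / (3183248 − 3182868) = +0.0008158
h(410714, 3182843) = 241.55 + (+0.003343)·(400) + (+0.0008158)·(-25) = 241.55 +1.337 -0.020 = 242.867 m.

242.9 m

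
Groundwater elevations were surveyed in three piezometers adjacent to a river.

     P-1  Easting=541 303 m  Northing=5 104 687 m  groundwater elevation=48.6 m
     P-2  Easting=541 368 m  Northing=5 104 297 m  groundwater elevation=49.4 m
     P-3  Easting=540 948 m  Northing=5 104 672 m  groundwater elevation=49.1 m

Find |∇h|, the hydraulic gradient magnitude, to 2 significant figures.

0.0026

Three-point gradient (reference P-1): Δ to P-2 = (65, -390, +0.8), Δ to P-3 = (-355, -15, +0.5).
∂h/∂x = -0.001313, ∂h/∂y = -0.002270 (det = -139425).
|∇h| = √(-0.001313² + -0.002270²) = 0.002622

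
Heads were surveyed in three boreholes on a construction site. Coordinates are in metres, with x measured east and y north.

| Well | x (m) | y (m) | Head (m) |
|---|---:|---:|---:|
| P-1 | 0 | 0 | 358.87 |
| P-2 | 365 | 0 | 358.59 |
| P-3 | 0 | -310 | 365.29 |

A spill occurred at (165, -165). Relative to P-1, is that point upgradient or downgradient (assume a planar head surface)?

∂h/∂x = (358.59 − 358.87) / (365 − 0) = -0.0007671
∂h/∂y = (365.29 − 358.87) / (-310 − 0) = -0.02071
Head at (165, -165) = 358.87 + (-0.0007671)·(165) + (-0.02071)·(-165) = 362.16 m.
That is higher than the 358.87 m at P-1, so the point is upgradient.

upgradient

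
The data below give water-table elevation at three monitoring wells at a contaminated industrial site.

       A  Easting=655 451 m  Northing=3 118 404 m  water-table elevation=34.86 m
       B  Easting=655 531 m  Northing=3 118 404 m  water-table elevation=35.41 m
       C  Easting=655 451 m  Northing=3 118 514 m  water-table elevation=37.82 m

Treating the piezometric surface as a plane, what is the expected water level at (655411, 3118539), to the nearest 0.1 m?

∂h/∂x = (35.41 − 34.86) / (655531 − 655451) = +0.006875
∂h/∂y = (37.82 − 34.86) / (3118514 − 3118404) = +0.02691
h(655411, 3118539) = 34.86 + (+0.006875)·(-40) + (+0.02691)·(135) = 34.86 -0.275 +3.633 = 38.218 m.

38.2 m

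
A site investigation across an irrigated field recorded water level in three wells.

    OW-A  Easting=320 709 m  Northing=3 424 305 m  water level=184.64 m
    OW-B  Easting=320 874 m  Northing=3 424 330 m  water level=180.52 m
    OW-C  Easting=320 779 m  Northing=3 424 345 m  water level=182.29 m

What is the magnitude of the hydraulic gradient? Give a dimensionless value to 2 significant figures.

0.030

Taking OW-A as reference: OW-B−OW-A = (165, 25, -4.12); OW-C−OW-A = (70, 40, -2.35).
Solve a·Δx + b·Δy = Δh: det = 165·40 − 70·25 = 4850.
∂h/∂x = [(-4.12)·40 − (-2.35)·25] / 4850 = -0.02187
∂h/∂y = [165·(-2.35) − 70·(-4.12)] / 4850 = -0.02048
|∇h| = √(-0.02187² + -0.02048²) = 0.02996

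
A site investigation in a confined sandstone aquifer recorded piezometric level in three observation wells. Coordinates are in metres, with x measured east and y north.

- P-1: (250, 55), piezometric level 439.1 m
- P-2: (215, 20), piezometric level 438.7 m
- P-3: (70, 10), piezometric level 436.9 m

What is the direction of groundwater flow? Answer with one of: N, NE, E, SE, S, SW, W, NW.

W

Differences from P-1: to P-2 (Δx, Δy, Δh) = (-35, -35, -0.4); to P-3 = (-180, -45, -2.2).
Solve a·Δx + b·Δy = Δh: det = (-35)·(-45) − (-180)·(-35) = -4725.
∂h/∂x = [(-0.4)·(-45) − (-2.2)·(-35)] / -4725 = +0.01249
∂h/∂y = [(-35)·(-2.2) − (-180)·(-0.4)] / -4725 = -0.001058
Flow = −∇h = (-0.01249 east, +0.001058 north), which points west.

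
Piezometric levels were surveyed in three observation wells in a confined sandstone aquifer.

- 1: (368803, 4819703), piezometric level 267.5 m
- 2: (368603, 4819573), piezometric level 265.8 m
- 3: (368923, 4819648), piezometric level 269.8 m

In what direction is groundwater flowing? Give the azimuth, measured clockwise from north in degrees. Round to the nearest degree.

Three-point gradient (reference 1): Δ to 2 = (-200, -130, -1.7), Δ to 3 = (120, -55, +2.3).
∂h/∂x = +0.01476, ∂h/∂y = -0.009624 (det = 26600).
Flow direction (−∇h) has components (-0.01476 E, +0.009624 N).
Azimuth = atan2(E, N) = atan2(-0.01476, +0.009624) = 303.1° ≈ 303°.

303°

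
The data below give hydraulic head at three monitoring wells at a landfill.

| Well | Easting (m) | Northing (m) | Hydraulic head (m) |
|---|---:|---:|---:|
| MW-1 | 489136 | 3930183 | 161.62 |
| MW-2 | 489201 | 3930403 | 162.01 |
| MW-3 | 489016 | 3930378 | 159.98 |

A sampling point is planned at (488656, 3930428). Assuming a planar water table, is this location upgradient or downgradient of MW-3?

Taking MW-1 as reference: MW-2−MW-1 = (65, 220, +0.39); MW-3−MW-1 = (-120, 195, -1.64).
Determinant of the coordinate differences = 65·195 − (-120)·220 = 39075.
∂h/∂x = [(+0.39)·195 − (-1.64)·220] / 39075 = +0.01118
∂h/∂y = [65·(-1.64) − (-120)·(+0.39)] / 39075 = -0.001530
Head at (488656, 3930428) = 161.62 + (+0.01118)·(-480) + (-0.001530)·(245) = 155.88 m.
That is lower than the 159.98 m at MW-3, so the point is downgradient.

downgradient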